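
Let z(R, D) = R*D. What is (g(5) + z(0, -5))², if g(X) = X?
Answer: 25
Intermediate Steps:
z(R, D) = D*R
(g(5) + z(0, -5))² = (5 - 5*0)² = (5 + 0)² = 5² = 25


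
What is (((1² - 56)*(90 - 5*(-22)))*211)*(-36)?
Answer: 83556000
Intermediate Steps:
(((1² - 56)*(90 - 5*(-22)))*211)*(-36) = (((1 - 56)*(90 + 110))*211)*(-36) = (-55*200*211)*(-36) = -11000*211*(-36) = -2321000*(-36) = 83556000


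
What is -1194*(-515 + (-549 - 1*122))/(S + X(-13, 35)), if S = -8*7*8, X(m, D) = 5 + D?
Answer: -118007/34 ≈ -3470.8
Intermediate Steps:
S = -448 (S = -56*8 = -448)
-1194*(-515 + (-549 - 1*122))/(S + X(-13, 35)) = -1194*(-515 + (-549 - 1*122))/(-448 + (5 + 35)) = -1194*(-515 + (-549 - 122))/(-448 + 40) = -1194*(-515 - 671)/(-408) = -(-1416084)*(-1)/408 = -1194*593/204 = -118007/34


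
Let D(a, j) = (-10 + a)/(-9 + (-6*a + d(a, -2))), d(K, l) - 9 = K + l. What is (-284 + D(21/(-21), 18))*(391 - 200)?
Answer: -164833/3 ≈ -54944.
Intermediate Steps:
d(K, l) = 9 + K + l (d(K, l) = 9 + (K + l) = 9 + K + l)
D(a, j) = (-10 + a)/(-2 - 5*a) (D(a, j) = (-10 + a)/(-9 + (-6*a + (9 + a - 2))) = (-10 + a)/(-9 + (-6*a + (7 + a))) = (-10 + a)/(-9 + (7 - 5*a)) = (-10 + a)/(-2 - 5*a))
(-284 + D(21/(-21), 18))*(391 - 200) = (-284 + (10 - 21/(-21))/(2 + 5*(21/(-21))))*(391 - 200) = (-284 + (10 - 21*(-1)/21)/(2 + 5*(21*(-1/21))))*191 = (-284 + (10 - 1*(-1))/(2 + 5*(-1)))*191 = (-284 + (10 + 1)/(2 - 5))*191 = (-284 + 11/(-3))*191 = (-284 - 1/3*11)*191 = (-284 - 11/3)*191 = -863/3*191 = -164833/3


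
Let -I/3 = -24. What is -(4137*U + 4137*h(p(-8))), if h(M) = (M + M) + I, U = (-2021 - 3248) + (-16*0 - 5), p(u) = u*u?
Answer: 20991138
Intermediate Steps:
I = 72 (I = -3*(-24) = 72)
p(u) = u²
U = -5274 (U = -5269 + (0 - 5) = -5269 - 5 = -5274)
h(M) = 72 + 2*M (h(M) = (M + M) + 72 = 2*M + 72 = 72 + 2*M)
-(4137*U + 4137*h(p(-8))) = -(-21520674 + 529536) = -4137/(1/(-5274 + (72 + 128))) = -4137/(1/(-5274 + 200)) = -4137/(1/(-5074)) = -4137/(-1/5074) = -4137*(-5074) = 20991138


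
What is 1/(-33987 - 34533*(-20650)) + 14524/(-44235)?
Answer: -1370037297851/4172652162000 ≈ -0.32834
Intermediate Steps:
1/(-33987 - 34533*(-20650)) + 14524/(-44235) = -1/20650/(-68520) + 14524*(-1/44235) = -1/68520*(-1/20650) - 14524/44235 = 1/1414938000 - 14524/44235 = -1370037297851/4172652162000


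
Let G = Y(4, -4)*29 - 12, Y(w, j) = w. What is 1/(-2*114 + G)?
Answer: -1/124 ≈ -0.0080645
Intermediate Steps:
G = 104 (G = 4*29 - 12 = 116 - 12 = 104)
1/(-2*114 + G) = 1/(-2*114 + 104) = 1/(-228 + 104) = 1/(-124) = -1/124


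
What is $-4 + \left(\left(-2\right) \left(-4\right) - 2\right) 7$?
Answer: $38$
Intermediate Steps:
$-4 + \left(\left(-2\right) \left(-4\right) - 2\right) 7 = -4 + \left(8 - 2\right) 7 = -4 + 6 \cdot 7 = -4 + 42 = 38$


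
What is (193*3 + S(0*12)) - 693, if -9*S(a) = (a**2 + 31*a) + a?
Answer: -114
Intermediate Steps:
S(a) = -32*a/9 - a**2/9 (S(a) = -((a**2 + 31*a) + a)/9 = -(a**2 + 32*a)/9 = -32*a/9 - a**2/9)
(193*3 + S(0*12)) - 693 = (193*3 - 0*12*(32 + 0*12)/9) - 693 = (579 - 1/9*0*(32 + 0)) - 693 = (579 - 1/9*0*32) - 693 = (579 + 0) - 693 = 579 - 693 = -114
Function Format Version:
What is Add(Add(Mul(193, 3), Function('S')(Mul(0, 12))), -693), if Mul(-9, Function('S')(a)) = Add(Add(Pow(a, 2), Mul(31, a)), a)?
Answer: -114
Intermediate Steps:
Function('S')(a) = Add(Mul(Rational(-32, 9), a), Mul(Rational(-1, 9), Pow(a, 2))) (Function('S')(a) = Mul(Rational(-1, 9), Add(Add(Pow(a, 2), Mul(31, a)), a)) = Mul(Rational(-1, 9), Add(Pow(a, 2), Mul(32, a))) = Add(Mul(Rational(-32, 9), a), Mul(Rational(-1, 9), Pow(a, 2))))
Add(Add(Mul(193, 3), Function('S')(Mul(0, 12))), -693) = Add(Add(Mul(193, 3), Mul(Rational(-1, 9), Mul(0, 12), Add(32, Mul(0, 12)))), -693) = Add(Add(579, Mul(Rational(-1, 9), 0, Add(32, 0))), -693) = Add(Add(579, Mul(Rational(-1, 9), 0, 32)), -693) = Add(Add(579, 0), -693) = Add(579, -693) = -114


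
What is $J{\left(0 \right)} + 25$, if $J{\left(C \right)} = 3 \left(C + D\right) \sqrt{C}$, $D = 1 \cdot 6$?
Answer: $25$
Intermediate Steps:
$D = 6$
$J{\left(C \right)} = \sqrt{C} \left(18 + 3 C\right)$ ($J{\left(C \right)} = 3 \left(C + 6\right) \sqrt{C} = 3 \left(6 + C\right) \sqrt{C} = \left(18 + 3 C\right) \sqrt{C} = \sqrt{C} \left(18 + 3 C\right)$)
$J{\left(0 \right)} + 25 = 3 \sqrt{0} \left(6 + 0\right) + 25 = 3 \cdot 0 \cdot 6 + 25 = 0 + 25 = 25$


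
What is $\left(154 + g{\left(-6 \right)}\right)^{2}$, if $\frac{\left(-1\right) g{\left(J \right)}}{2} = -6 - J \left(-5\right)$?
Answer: $51076$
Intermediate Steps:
$g{\left(J \right)} = 12 - 10 J$ ($g{\left(J \right)} = - 2 \left(-6 - J \left(-5\right)\right) = - 2 \left(-6 - - 5 J\right) = - 2 \left(-6 + 5 J\right) = 12 - 10 J$)
$\left(154 + g{\left(-6 \right)}\right)^{2} = \left(154 + \left(12 - -60\right)\right)^{2} = \left(154 + \left(12 + 60\right)\right)^{2} = \left(154 + 72\right)^{2} = 226^{2} = 51076$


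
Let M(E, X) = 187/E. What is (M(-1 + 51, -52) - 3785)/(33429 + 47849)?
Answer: -189063/4063900 ≈ -0.046523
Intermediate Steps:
(M(-1 + 51, -52) - 3785)/(33429 + 47849) = (187/(-1 + 51) - 3785)/(33429 + 47849) = (187/50 - 3785)/81278 = (187*(1/50) - 3785)*(1/81278) = (187/50 - 3785)*(1/81278) = -189063/50*1/81278 = -189063/4063900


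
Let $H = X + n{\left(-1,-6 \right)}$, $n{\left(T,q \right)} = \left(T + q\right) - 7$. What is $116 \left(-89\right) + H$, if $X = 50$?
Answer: $-10288$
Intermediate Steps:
$n{\left(T,q \right)} = -7 + T + q$
$H = 36$ ($H = 50 - 14 = 36$)
$116 \left(-89\right) + H = 116 \left(-89\right) + 36 = -10324 + 36 = -10288$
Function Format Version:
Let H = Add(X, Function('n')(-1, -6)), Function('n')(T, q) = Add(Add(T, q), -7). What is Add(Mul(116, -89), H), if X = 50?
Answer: -10288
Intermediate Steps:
Function('n')(T, q) = Add(-7, T, q)
H = 36 (H = Add(50, Add(-7, -1, -6)) = Add(50, -14) = 36)
Add(Mul(116, -89), H) = Add(Mul(116, -89), 36) = Add(-10324, 36) = -10288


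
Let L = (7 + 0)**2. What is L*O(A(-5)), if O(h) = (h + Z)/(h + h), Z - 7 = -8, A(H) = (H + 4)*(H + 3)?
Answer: 49/4 ≈ 12.250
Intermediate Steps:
L = 49 (L = 7**2 = 49)
A(H) = (3 + H)*(4 + H) (A(H) = (4 + H)*(3 + H) = (3 + H)*(4 + H))
Z = -1 (Z = 7 - 8 = -1)
O(h) = (-1 + h)/(2*h) (O(h) = (h - 1)/(h + h) = (-1 + h)/((2*h)) = (-1 + h)*(1/(2*h)) = (-1 + h)/(2*h))
L*O(A(-5)) = 49*((-1 + (12 + (-5)**2 + 7*(-5)))/(2*(12 + (-5)**2 + 7*(-5)))) = 49*((-1 + (12 + 25 - 35))/(2*(12 + 25 - 35))) = 49*((1/2)*(-1 + 2)/2) = 49*((1/2)*(1/2)*1) = 49*(1/4) = 49/4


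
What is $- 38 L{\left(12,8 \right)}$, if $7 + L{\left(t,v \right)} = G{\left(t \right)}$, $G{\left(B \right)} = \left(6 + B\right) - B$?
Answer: $38$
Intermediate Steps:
$G{\left(B \right)} = 6$
$L{\left(t,v \right)} = -1$ ($L{\left(t,v \right)} = -7 + 6 = -1$)
$- 38 L{\left(12,8 \right)} = \left(-38\right) \left(-1\right) = 38$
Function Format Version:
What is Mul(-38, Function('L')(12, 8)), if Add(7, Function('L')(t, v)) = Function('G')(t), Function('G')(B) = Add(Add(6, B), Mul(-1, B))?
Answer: 38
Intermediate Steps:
Function('G')(B) = 6
Function('L')(t, v) = -1 (Function('L')(t, v) = Add(-7, 6) = -1)
Mul(-38, Function('L')(12, 8)) = Mul(-38, -1) = 38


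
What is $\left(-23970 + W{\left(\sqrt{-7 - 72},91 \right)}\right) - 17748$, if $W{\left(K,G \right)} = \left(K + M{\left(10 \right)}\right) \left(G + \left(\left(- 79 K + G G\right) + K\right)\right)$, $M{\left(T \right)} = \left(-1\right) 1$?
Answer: $-43928 + 8450 i \sqrt{79} \approx -43928.0 + 75105.0 i$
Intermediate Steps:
$M{\left(T \right)} = -1$
$W{\left(K,G \right)} = \left(-1 + K\right) \left(G + G^{2} - 78 K\right)$ ($W{\left(K,G \right)} = \left(K - 1\right) \left(G + \left(\left(- 79 K + G G\right) + K\right)\right) = \left(-1 + K\right) \left(G + \left(\left(- 79 K + G^{2}\right) + K\right)\right) = \left(-1 + K\right) \left(G + \left(\left(G^{2} - 79 K\right) + K\right)\right) = \left(-1 + K\right) \left(G + \left(G^{2} - 78 K\right)\right) = \left(-1 + K\right) \left(G + G^{2} - 78 K\right)$)
$\left(-23970 + W{\left(\sqrt{-7 - 72},91 \right)}\right) - 17748 = \left(-23970 + \left(\left(-1\right) 91 - 91^{2} - 78 \left(\sqrt{-7 - 72}\right)^{2} + 78 \sqrt{-7 - 72} + 91 \sqrt{-7 - 72} + \sqrt{-7 - 72} \cdot 91^{2}\right)\right) - 17748 = \left(-23970 + \left(-91 - 8281 - 78 \left(\sqrt{-79}\right)^{2} + 78 \sqrt{-79} + 91 \sqrt{-79} + \sqrt{-79} \cdot 8281\right)\right) - 17748 = \left(-23970 + \left(-91 - 8281 - 78 \left(i \sqrt{79}\right)^{2} + 78 i \sqrt{79} + 91 i \sqrt{79} + i \sqrt{79} \cdot 8281\right)\right) - 17748 = \left(-23970 + \left(-91 - 8281 - -6162 + 78 i \sqrt{79} + 91 i \sqrt{79} + 8281 i \sqrt{79}\right)\right) - 17748 = \left(-23970 + \left(-91 - 8281 + 6162 + 78 i \sqrt{79} + 91 i \sqrt{79} + 8281 i \sqrt{79}\right)\right) - 17748 = \left(-23970 - \left(2210 - 8450 i \sqrt{79}\right)\right) - 17748 = \left(-26180 + 8450 i \sqrt{79}\right) - 17748 = -43928 + 8450 i \sqrt{79}$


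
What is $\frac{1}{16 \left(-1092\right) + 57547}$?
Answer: $\frac{1}{40075} \approx 2.4953 \cdot 10^{-5}$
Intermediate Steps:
$\frac{1}{16 \left(-1092\right) + 57547} = \frac{1}{-17472 + 57547} = \frac{1}{40075}$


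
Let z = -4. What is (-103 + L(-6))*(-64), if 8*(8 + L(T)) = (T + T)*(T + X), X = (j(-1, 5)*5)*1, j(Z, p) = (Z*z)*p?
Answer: 16128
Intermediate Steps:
j(Z, p) = -4*Z*p (j(Z, p) = (Z*(-4))*p = (-4*Z)*p = -4*Z*p)
X = 100 (X = (-4*(-1)*5*5)*1 = (20*5)*1 = 100*1 = 100)
L(T) = -8 + T*(100 + T)/4 (L(T) = -8 + ((T + T)*(T + 100))/8 = -8 + ((2*T)*(100 + T))/8 = -8 + (2*T*(100 + T))/8 = -8 + T*(100 + T)/4)
(-103 + L(-6))*(-64) = (-103 + (-8 + 25*(-6) + (¼)*(-6)²))*(-64) = (-103 + (-8 - 150 + (¼)*36))*(-64) = (-103 + (-8 - 150 + 9))*(-64) = (-103 - 149)*(-64) = -252*(-64) = 16128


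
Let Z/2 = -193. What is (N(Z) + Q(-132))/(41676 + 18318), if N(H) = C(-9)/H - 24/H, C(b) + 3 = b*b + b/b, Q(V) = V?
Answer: -4637/2105244 ≈ -0.0022026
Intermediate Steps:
Z = -386 (Z = 2*(-193) = -386)
C(b) = -2 + b**2 (C(b) = -3 + (b*b + b/b) = -3 + (b**2 + 1) = -3 + (1 + b**2) = -2 + b**2)
N(H) = 55/H (N(H) = (-2 + (-9)**2)/H - 24/H = (-2 + 81)/H - 24/H = 79/H - 24/H = 55/H)
(N(Z) + Q(-132))/(41676 + 18318) = (55/(-386) - 132)/(41676 + 18318) = (55*(-1/386) - 132)/59994 = (-55/386 - 132)*(1/59994) = -51007/386*1/59994 = -4637/2105244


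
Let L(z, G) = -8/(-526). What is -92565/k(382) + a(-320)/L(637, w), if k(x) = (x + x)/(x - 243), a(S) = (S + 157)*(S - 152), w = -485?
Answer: 3851859553/764 ≈ 5.0417e+6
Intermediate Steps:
L(z, G) = 4/263 (L(z, G) = -8*(-1/526) = 4/263)
a(S) = (-152 + S)*(157 + S) (a(S) = (157 + S)*(-152 + S) = (-152 + S)*(157 + S))
k(x) = 2*x/(-243 + x) (k(x) = (2*x)/(-243 + x) = 2*x/(-243 + x))
-92565/k(382) + a(-320)/L(637, w) = -92565/(2*382/(-243 + 382)) + (-23864 + (-320)**2 + 5*(-320))/(4/263) = -92565/(2*382/139) + (-23864 + 102400 - 1600)*(263/4) = -92565/(2*382*(1/139)) + 76936*(263/4) = -92565/764/139 + 5058542 = -92565*139/764 + 5058542 = -12866535/764 + 5058542 = 3851859553/764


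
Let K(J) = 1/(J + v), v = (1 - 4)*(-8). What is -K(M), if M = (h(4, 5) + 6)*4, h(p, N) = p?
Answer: -1/64 ≈ -0.015625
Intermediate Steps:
v = 24 (v = -3*(-8) = 24)
M = 40 (M = (4 + 6)*4 = 10*4 = 40)
K(J) = 1/(24 + J) (K(J) = 1/(J + 24) = 1/(24 + J))
-K(M) = -1/(24 + 40) = -1/64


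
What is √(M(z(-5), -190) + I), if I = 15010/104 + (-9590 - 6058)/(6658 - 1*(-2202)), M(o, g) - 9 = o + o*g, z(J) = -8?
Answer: √5517379168145/57590 ≈ 40.787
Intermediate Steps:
M(o, g) = 9 + o + g*o (M(o, g) = 9 + (o + o*g) = 9 + (o + g*o) = 9 + o + g*o)
I = 16420151/115180 (I = 15010*(1/104) - 15648/(6658 + 2202) = 7505/52 - 15648/8860 = 7505/52 - 15648*1/8860 = 7505/52 - 3912/2215 = 16420151/115180 ≈ 142.56)
√(M(z(-5), -190) + I) = √((9 - 8 - 190*(-8)) + 16420151/115180) = √((9 - 8 + 1520) + 16420151/115180) = √(1521 + 16420151/115180) = √(191608931/115180) = √5517379168145/57590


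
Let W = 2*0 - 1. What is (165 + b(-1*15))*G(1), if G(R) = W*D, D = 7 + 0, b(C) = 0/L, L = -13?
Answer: -1155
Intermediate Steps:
b(C) = 0 (b(C) = 0/(-13) = 0*(-1/13) = 0)
D = 7
W = -1 (W = 0 - 1 = -1)
G(R) = -7 (G(R) = -1*7 = -7)
(165 + b(-1*15))*G(1) = (165 + 0)*(-7) = 165*(-7) = -1155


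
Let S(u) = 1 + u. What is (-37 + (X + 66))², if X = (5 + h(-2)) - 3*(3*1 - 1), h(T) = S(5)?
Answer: 1156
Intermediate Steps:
h(T) = 6 (h(T) = 1 + 5 = 6)
X = 5 (X = (5 + 6) - 3*(3*1 - 1) = 11 - 3*(3 - 1) = 11 - 3*2 = 11 - 6 = 5)
(-37 + (X + 66))² = (-37 + (5 + 66))² = (-37 + 71)² = 34² = 1156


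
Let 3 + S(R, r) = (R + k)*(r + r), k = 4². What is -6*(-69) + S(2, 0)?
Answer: 411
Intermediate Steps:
k = 16
S(R, r) = -3 + 2*r*(16 + R) (S(R, r) = -3 + (R + 16)*(r + r) = -3 + (16 + R)*(2*r) = -3 + 2*r*(16 + R))
-6*(-69) + S(2, 0) = -6*(-69) + (-3 + 32*0 + 2*2*0) = 414 + (-3 + 0 + 0) = 414 - 3 = 411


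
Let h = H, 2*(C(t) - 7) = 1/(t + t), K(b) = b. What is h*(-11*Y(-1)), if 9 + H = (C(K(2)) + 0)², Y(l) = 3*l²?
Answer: -88209/64 ≈ -1378.3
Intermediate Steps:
C(t) = 7 + 1/(4*t) (C(t) = 7 + 1/(2*(t + t)) = 7 + 1/(2*((2*t))) = 7 + (1/(2*t))/2 = 7 + 1/(4*t))
H = 2673/64 (H = -9 + ((7 + (¼)/2) + 0)² = -9 + ((7 + (¼)*(½)) + 0)² = -9 + ((7 + ⅛) + 0)² = -9 + (57/8 + 0)² = -9 + (57/8)² = -9 + 3249/64 = 2673/64 ≈ 41.766)
h = 2673/64 ≈ 41.766
h*(-11*Y(-1)) = 2673*(-33*(-1)²)/64 = 2673*(-33)/64 = 2673*(-11*3)/64 = (2673/64)*(-33) = -88209/64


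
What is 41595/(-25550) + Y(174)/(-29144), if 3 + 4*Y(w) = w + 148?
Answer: -485712917/297851680 ≈ -1.6307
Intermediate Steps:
Y(w) = 145/4 + w/4 (Y(w) = -¾ + (w + 148)/4 = -¾ + (148 + w)/4 = -¾ + (37 + w/4) = 145/4 + w/4)
41595/(-25550) + Y(174)/(-29144) = 41595/(-25550) + (145/4 + (¼)*174)/(-29144) = 41595*(-1/25550) + (145/4 + 87/2)*(-1/29144) = -8319/5110 + (319/4)*(-1/29144) = -8319/5110 - 319/116576 = -485712917/297851680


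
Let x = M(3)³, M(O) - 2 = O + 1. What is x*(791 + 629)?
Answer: 306720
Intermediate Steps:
M(O) = 3 + O (M(O) = 2 + (O + 1) = 2 + (1 + O) = 3 + O)
x = 216 (x = (3 + 3)³ = 6³ = 216)
x*(791 + 629) = 216*(791 + 629) = 216*1420 = 306720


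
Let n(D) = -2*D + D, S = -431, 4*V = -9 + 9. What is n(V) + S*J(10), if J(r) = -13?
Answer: 5603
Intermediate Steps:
V = 0 (V = (-9 + 9)/4 = (¼)*0 = 0)
n(D) = -D
n(V) + S*J(10) = -1*0 - 431*(-13) = 0 + 5603 = 5603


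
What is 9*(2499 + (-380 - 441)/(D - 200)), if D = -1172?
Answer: 30865041/1372 ≈ 22496.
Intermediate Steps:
9*(2499 + (-380 - 441)/(D - 200)) = 9*(2499 + (-380 - 441)/(-1172 - 200)) = 9*(2499 - 821/(-1372)) = 9*(2499 - 821*(-1/1372)) = 9*(2499 + 821/1372) = 9*(3429449/1372) = 30865041/1372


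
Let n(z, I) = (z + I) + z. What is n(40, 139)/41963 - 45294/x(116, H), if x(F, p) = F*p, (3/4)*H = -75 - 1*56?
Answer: 98540139/43977224 ≈ 2.2407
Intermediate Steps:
n(z, I) = I + 2*z (n(z, I) = (I + z) + z = I + 2*z)
H = -524/3 (H = 4*(-75 - 1*56)/3 = 4*(-75 - 56)/3 = (4/3)*(-131) = -524/3 ≈ -174.67)
n(40, 139)/41963 - 45294/x(116, H) = (139 + 2*40)/41963 - 45294/(116*(-524/3)) = (139 + 80)*(1/41963) - 45294/(-60784/3) = 219*(1/41963) - 45294*(-3/60784) = 219/41963 + 67941/30392 = 98540139/43977224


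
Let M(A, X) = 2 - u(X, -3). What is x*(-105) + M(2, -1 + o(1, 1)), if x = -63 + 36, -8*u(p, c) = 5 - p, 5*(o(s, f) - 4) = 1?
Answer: 113489/40 ≈ 2837.2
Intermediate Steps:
o(s, f) = 21/5 (o(s, f) = 4 + (⅕)*1 = 4 + ⅕ = 21/5)
u(p, c) = -5/8 + p/8 (u(p, c) = -(5 - p)/8 = -5/8 + p/8)
x = -27
M(A, X) = 21/8 - X/8 (M(A, X) = 2 - (-5/8 + X/8) = 2 + (5/8 - X/8) = 21/8 - X/8)
x*(-105) + M(2, -1 + o(1, 1)) = -27*(-105) + (21/8 - (-1 + 21/5)/8) = 2835 + (21/8 - ⅛*16/5) = 2835 + (21/8 - ⅖) = 2835 + 89/40 = 113489/40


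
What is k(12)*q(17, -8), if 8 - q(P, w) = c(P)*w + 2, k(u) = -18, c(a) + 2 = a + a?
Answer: -4716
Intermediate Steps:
c(a) = -2 + 2*a (c(a) = -2 + (a + a) = -2 + 2*a)
q(P, w) = 6 - w*(-2 + 2*P) (q(P, w) = 8 - ((-2 + 2*P)*w + 2) = 8 - (w*(-2 + 2*P) + 2) = 8 - (2 + w*(-2 + 2*P)) = 8 + (-2 - w*(-2 + 2*P)) = 6 - w*(-2 + 2*P))
k(12)*q(17, -8) = -18*(6 - 2*(-8)*(-1 + 17)) = -18*(6 - 2*(-8)*16) = -18*(6 + 256) = -18*262 = -4716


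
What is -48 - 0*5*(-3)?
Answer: -48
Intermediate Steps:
-48 - 0*5*(-3) = -48 - 0*(-3) = -48 - 1*0 = -48 + 0 = -48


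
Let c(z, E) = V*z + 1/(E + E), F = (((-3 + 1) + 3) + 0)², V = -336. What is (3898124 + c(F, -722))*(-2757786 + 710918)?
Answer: -2880150967090507/361 ≈ -7.9783e+12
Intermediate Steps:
F = 1 (F = ((-2 + 3) + 0)² = (1 + 0)² = 1² = 1)
c(z, E) = 1/(2*E) - 336*z (c(z, E) = -336*z + 1/(E + E) = -336*z + 1/(2*E) = 1/(2*E) - 336*z)
(3898124 + c(F, -722))*(-2757786 + 710918) = (3898124 + ((½)/(-722) - 336*1))*(-2757786 + 710918) = (3898124 + ((½)*(-1/722) - 336))*(-2046868) = (3898124 + (-1/1444 - 336))*(-2046868) = (3898124 - 485185/1444)*(-2046868) = (5628405871/1444)*(-2046868) = -2880150967090507/361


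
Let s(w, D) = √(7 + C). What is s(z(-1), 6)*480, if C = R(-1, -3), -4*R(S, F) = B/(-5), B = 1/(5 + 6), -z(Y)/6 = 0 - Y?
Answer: 48*√84755/11 ≈ 1270.4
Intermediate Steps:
z(Y) = 6*Y (z(Y) = -6*(0 - Y) = -(-6)*Y = 6*Y)
B = 1/11 ≈ 0.090909
R(S, F) = 1/220 (R(S, F) = -1/(44*(-5)) = -(-1)/(44*5) = -¼*(-1/55) = 1/220)
C = 1/220 ≈ 0.0045455
s(w, D) = √84755/110 (s(w, D) = √(7 + 1/220) = √(1541/220) = √84755/110)
s(z(-1), 6)*480 = (√84755/110)*480 = 48*√84755/11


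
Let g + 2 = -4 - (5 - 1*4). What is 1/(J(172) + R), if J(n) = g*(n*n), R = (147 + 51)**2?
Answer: -1/167884 ≈ -5.9565e-6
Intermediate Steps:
g = -7 (g = -2 + (-4 - (5 - 1*4)) = -2 + (-4 - (5 - 4)) = -2 + (-4 - 1*1) = -2 + (-4 - 1) = -2 - 5 = -7)
R = 39204 (R = 198**2 = 39204)
J(n) = -7*n**2 (J(n) = -7*n*n = -7*n**2)
1/(J(172) + R) = 1/(-7*172**2 + 39204) = 1/(-7*29584 + 39204) = 1/(-207088 + 39204) = 1/(-167884) = -1/167884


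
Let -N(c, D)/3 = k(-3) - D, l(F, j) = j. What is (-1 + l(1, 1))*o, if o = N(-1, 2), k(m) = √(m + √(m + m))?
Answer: 0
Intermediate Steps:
k(m) = √(m + √2*√m) (k(m) = √(m + √(2*m)) = √(m + √2*√m))
N(c, D) = -3*√(-3 + I*√6) + 3*D (N(c, D) = -3*(√(-3 + √2*√(-3)) - D) = -3*(√(-3 + √2*(I*√3)) - D) = -3*(√(-3 + I*√6) - D) = -3*√(-3 + I*√6) + 3*D)
o = 6 - 3*√(-3 + I*√6) (o = -3*√(-3 + I*√6) + 3*2 = -3*√(-3 + I*√6) + 6 = 6 - 3*√(-3 + I*√6) ≈ 4.018 - 5.5613*I)
(-1 + l(1, 1))*o = (-1 + 1)*(6 - 3*√(-3 + I*√6)) = 0*(6 - 3*√(-3 + I*√6)) = 0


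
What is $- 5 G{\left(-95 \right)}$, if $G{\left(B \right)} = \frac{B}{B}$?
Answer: $-5$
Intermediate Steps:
$G{\left(B \right)} = 1$
$- 5 G{\left(-95 \right)} = \left(-5\right) 1 = -5$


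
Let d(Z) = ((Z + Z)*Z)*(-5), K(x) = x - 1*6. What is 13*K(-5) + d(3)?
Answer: -233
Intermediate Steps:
K(x) = -6 + x (K(x) = x - 6 = -6 + x)
d(Z) = -10*Z**2 (d(Z) = ((2*Z)*Z)*(-5) = (2*Z**2)*(-5) = -10*Z**2)
13*K(-5) + d(3) = 13*(-6 - 5) - 10*3**2 = 13*(-11) - 10*9 = -143 - 90 = -233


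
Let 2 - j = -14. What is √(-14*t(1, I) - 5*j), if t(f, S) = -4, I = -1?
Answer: 2*I*√6 ≈ 4.899*I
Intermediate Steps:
j = 16 (j = 2 - 1*(-14) = 2 + 14 = 16)
√(-14*t(1, I) - 5*j) = √(-14*(-4) - 5*16) = √(56 - 80) = √(-24) = 2*I*√6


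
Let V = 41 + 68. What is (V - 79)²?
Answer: 900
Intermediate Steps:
V = 109
(V - 79)² = (109 - 79)² = 30² = 900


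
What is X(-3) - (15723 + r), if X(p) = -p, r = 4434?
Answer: -20154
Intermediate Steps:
X(-3) - (15723 + r) = -1*(-3) - (15723 + 4434) = 3 - 1*20157 = 3 - 20157 = -20154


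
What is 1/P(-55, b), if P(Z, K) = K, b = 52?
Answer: 1/52 ≈ 0.019231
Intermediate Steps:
1/P(-55, b) = 1/52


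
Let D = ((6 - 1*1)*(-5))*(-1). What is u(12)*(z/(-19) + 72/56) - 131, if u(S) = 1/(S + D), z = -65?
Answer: -644025/4921 ≈ -130.87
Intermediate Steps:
D = 25 (D = ((6 - 1)*(-5))*(-1) = (5*(-5))*(-1) = -25*(-1) = 25)
u(S) = 1/(25 + S) (u(S) = 1/(S + 25) = 1/(25 + S))
u(12)*(z/(-19) + 72/56) - 131 = (-65/(-19) + 72/56)/(25 + 12) - 131 = (-65*(-1/19) + 72*(1/56))/37 - 131 = (65/19 + 9/7)/37 - 131 = (1/37)*(626/133) - 131 = 626/4921 - 131 = -644025/4921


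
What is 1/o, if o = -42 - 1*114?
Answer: -1/156 ≈ -0.0064103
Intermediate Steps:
o = -156 (o = -42 - 114 = -156)
1/o = 1/(-156) = -1/156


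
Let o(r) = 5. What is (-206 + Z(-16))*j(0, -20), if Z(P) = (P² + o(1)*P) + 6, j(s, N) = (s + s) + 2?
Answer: -48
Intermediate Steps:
j(s, N) = 2 + 2*s (j(s, N) = 2*s + 2 = 2 + 2*s)
Z(P) = 6 + P² + 5*P (Z(P) = (P² + 5*P) + 6 = 6 + P² + 5*P)
(-206 + Z(-16))*j(0, -20) = (-206 + (6 + (-16)² + 5*(-16)))*(2 + 2*0) = (-206 + (6 + 256 - 80))*(2 + 0) = (-206 + 182)*2 = -24*2 = -48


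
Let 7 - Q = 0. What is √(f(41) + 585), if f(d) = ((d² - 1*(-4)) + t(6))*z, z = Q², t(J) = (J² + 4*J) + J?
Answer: 4*√5399 ≈ 293.91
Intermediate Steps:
Q = 7 (Q = 7 - 1*0 = 7 + 0 = 7)
t(J) = J² + 5*J
z = 49 (z = 7² = 49)
f(d) = 3430 + 49*d² (f(d) = ((d² - 1*(-4)) + 6*(5 + 6))*49 = ((d² + 4) + 6*11)*49 = ((4 + d²) + 66)*49 = (70 + d²)*49 = 3430 + 49*d²)
√(f(41) + 585) = √((3430 + 49*41²) + 585) = √((3430 + 49*1681) + 585) = √((3430 + 82369) + 585) = √(85799 + 585) = √86384 = 4*√5399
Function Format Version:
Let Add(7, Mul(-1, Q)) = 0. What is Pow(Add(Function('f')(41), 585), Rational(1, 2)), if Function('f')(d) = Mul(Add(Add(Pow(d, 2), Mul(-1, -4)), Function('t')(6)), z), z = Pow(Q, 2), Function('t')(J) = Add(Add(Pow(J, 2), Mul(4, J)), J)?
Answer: Mul(4, Pow(5399, Rational(1, 2))) ≈ 293.91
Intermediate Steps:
Q = 7 (Q = Add(7, Mul(-1, 0)) = Add(7, 0) = 7)
Function('t')(J) = Add(Pow(J, 2), Mul(5, J))
z = 49 (z = Pow(7, 2) = 49)
Function('f')(d) = Add(3430, Mul(49, Pow(d, 2))) (Function('f')(d) = Mul(Add(Add(Pow(d, 2), Mul(-1, -4)), Mul(6, Add(5, 6))), 49) = Mul(Add(Add(Pow(d, 2), 4), Mul(6, 11)), 49) = Mul(Add(Add(4, Pow(d, 2)), 66), 49) = Mul(Add(70, Pow(d, 2)), 49) = Add(3430, Mul(49, Pow(d, 2))))
Pow(Add(Function('f')(41), 585), Rational(1, 2)) = Pow(Add(Add(3430, Mul(49, Pow(41, 2))), 585), Rational(1, 2)) = Pow(Add(Add(3430, Mul(49, 1681)), 585), Rational(1, 2)) = Pow(Add(Add(3430, 82369), 585), Rational(1, 2)) = Pow(Add(85799, 585), Rational(1, 2)) = Pow(86384, Rational(1, 2)) = Mul(4, Pow(5399, Rational(1, 2)))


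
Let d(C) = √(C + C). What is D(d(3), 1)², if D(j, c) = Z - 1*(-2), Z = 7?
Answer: 81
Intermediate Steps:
d(C) = √2*√C (d(C) = √(2*C) = √2*√C)
D(j, c) = 9 (D(j, c) = 7 - 1*(-2) = 7 + 2 = 9)
D(d(3), 1)² = 9² = 81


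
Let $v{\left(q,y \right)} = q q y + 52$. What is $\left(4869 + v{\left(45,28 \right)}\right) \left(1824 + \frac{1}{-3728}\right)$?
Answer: $\frac{419014850891}{3728} \approx 1.124 \cdot 10^{8}$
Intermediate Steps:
$v{\left(q,y \right)} = 52 + y q^{2}$ ($v{\left(q,y \right)} = q^{2} y + 52 = y q^{2} + 52 = 52 + y q^{2}$)
$\left(4869 + v{\left(45,28 \right)}\right) \left(1824 + \frac{1}{-3728}\right) = \left(4869 + \left(52 + 28 \cdot 45^{2}\right)\right) \left(1824 + \frac{1}{-3728}\right) = \left(4869 + \left(52 + 28 \cdot 2025\right)\right) \left(1824 - \frac{1}{3728}\right) = \left(4869 + \left(52 + 56700\right)\right) \frac{6799871}{3728} = \left(4869 + 56752\right) \frac{6799871}{3728} = 61621 \cdot \frac{6799871}{3728} = \frac{419014850891}{3728}$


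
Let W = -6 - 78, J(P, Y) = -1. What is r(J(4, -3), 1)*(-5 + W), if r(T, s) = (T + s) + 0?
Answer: 0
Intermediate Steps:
W = -84
r(T, s) = T + s
r(J(4, -3), 1)*(-5 + W) = (-1 + 1)*(-5 - 84) = 0*(-89) = 0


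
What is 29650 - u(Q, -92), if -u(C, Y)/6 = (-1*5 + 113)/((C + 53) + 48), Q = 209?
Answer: 4596074/155 ≈ 29652.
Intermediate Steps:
u(C, Y) = -648/(101 + C) (u(C, Y) = -6*(-1*5 + 113)/((C + 53) + 48) = -6*(-5 + 113)/((53 + C) + 48) = -648/(101 + C))
29650 - u(Q, -92) = 29650 - (-648)/(101 + 209) = 29650 - (-648)/310 = 29650 - 1*(-324/155) = 29650 + 324/155 = 4596074/155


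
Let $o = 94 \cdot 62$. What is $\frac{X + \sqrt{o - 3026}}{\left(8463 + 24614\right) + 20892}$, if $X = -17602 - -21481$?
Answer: $\frac{3879}{53969} + \frac{\sqrt{2802}}{53969} \approx 0.072855$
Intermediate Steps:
$o = 5828$
$X = 3879$ ($X = -17602 + 21481 = 3879$)
$\frac{X + \sqrt{o - 3026}}{\left(8463 + 24614\right) + 20892} = \frac{3879 + \sqrt{5828 - 3026}}{\left(8463 + 24614\right) + 20892} = \frac{3879 + \sqrt{2802}}{33077 + 20892} = \frac{3879 + \sqrt{2802}}{53969} = \left(3879 + \sqrt{2802}\right) \frac{1}{53969} = \frac{3879}{53969} + \frac{\sqrt{2802}}{53969}$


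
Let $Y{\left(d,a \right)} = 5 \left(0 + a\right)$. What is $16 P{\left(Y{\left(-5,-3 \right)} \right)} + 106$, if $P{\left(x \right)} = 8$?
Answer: $234$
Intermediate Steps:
$Y{\left(d,a \right)} = 5 a$
$16 P{\left(Y{\left(-5,-3 \right)} \right)} + 106 = 16 \cdot 8 + 106 = 128 + 106 = 234$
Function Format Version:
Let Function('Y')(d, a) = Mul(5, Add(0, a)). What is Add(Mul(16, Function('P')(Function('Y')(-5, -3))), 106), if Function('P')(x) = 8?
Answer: 234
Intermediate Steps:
Function('Y')(d, a) = Mul(5, a)
Add(Mul(16, Function('P')(Function('Y')(-5, -3))), 106) = Add(Mul(16, 8), 106) = Add(128, 106) = 234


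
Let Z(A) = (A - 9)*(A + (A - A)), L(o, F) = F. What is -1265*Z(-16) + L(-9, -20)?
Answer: -506020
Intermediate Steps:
Z(A) = A*(-9 + A) (Z(A) = (-9 + A)*(A + 0) = (-9 + A)*A = A*(-9 + A))
-1265*Z(-16) + L(-9, -20) = -(-20240)*(-9 - 16) - 20 = -(-20240)*(-25) - 20 = -1265*400 - 20 = -506000 - 20 = -506020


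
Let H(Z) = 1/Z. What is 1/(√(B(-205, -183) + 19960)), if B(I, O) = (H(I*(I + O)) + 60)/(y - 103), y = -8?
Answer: 2*√388960871992242765/176220869999 ≈ 0.0070782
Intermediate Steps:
H(Z) = 1/Z
B(I, O) = -20/37 - 1/(111*I*(I + O)) (B(I, O) = (1/(I*(I + O)) + 60)/(-8 - 103) = (1/(I*(I + O)) + 60)/(-111) = (60 + 1/(I*(I + O)))*(-1/111) = -20/37 - 1/(111*I*(I + O)))
1/(√(B(-205, -183) + 19960)) = 1/(√((1/111)*(-1 - 60*(-205)*(-205 - 183))/(-205*(-205 - 183)) + 19960)) = 1/(√((1/111)*(-1/205)*(-1 - 60*(-205)*(-388))/(-388) + 19960)) = 1/(√((1/111)*(-1/205)*(-1/388)*(-1 - 4772400) + 19960)) = 1/(√((1/111)*(-1/205)*(-1/388)*(-4772401) + 19960)) = 1/(√(-4772401/8828940 + 19960)) = 1/(√(176220869999/8828940)) = 1/(√388960871992242765/4414470) = 2*√388960871992242765/176220869999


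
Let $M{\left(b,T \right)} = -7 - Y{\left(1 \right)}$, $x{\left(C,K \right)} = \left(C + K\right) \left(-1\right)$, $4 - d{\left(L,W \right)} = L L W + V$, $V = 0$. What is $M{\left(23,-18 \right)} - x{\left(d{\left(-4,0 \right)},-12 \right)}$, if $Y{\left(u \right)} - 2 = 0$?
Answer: $-17$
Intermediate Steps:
$Y{\left(u \right)} = 2$ ($Y{\left(u \right)} = 2 + 0 = 2$)
$d{\left(L,W \right)} = 4 - W L^{2}$ ($d{\left(L,W \right)} = 4 - \left(L L W + 0\right) = 4 - \left(L^{2} W + 0\right) = 4 - \left(W L^{2} + 0\right) = 4 - W L^{2}$)
$x{\left(C,K \right)} = - C - K$
$M{\left(b,T \right)} = -9$ ($M{\left(b,T \right)} = -7 - 2 = -9$)
$M{\left(23,-18 \right)} - x{\left(d{\left(-4,0 \right)},-12 \right)} = -9 - \left(- (4 - 0 \left(-4\right)^{2}) - -12\right) = -9 - \left(- (4 - 0 \cdot 16) + 12\right) = -9 - \left(- (4 + 0) + 12\right) = -9 - \left(\left(-1\right) 4 + 12\right) = -9 - \left(-4 + 12\right) = -9 - 8 = -17$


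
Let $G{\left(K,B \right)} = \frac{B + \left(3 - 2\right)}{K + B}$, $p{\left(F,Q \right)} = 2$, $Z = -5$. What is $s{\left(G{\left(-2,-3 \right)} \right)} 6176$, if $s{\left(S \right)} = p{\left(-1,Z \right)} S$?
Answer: $\frac{24704}{5} \approx 4940.8$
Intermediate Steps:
$G{\left(K,B \right)} = \frac{1 + B}{B + K}$ ($G{\left(K,B \right)} = \frac{B + 1}{B + K} = \frac{1 + B}{B + K}$)
$s{\left(S \right)} = 2 S$
$s{\left(G{\left(-2,-3 \right)} \right)} 6176 = 2 \frac{1 - 3}{-3 - 2} \cdot 6176 = 2 \frac{1}{-5} \left(-2\right) 6176 = 2 \left(\left(- \frac{1}{5}\right) \left(-2\right)\right) 6176 = 2 \cdot \frac{2}{5} \cdot 6176 = \frac{4}{5} \cdot 6176 = \frac{24704}{5}$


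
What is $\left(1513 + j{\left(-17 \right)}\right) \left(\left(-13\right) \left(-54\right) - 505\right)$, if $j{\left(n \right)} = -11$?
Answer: $295894$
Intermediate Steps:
$\left(1513 + j{\left(-17 \right)}\right) \left(\left(-13\right) \left(-54\right) - 505\right) = \left(1513 - 11\right) \left(\left(-13\right) \left(-54\right) - 505\right) = 1502 \left(702 - 505\right) = 1502 \cdot 197 = 295894$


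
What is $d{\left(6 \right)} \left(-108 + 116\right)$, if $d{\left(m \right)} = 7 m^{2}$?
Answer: $2016$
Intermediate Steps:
$d{\left(6 \right)} \left(-108 + 116\right) = 7 \cdot 6^{2} \left(-108 + 116\right) = 7 \cdot 36 \cdot 8 = 252 \cdot 8 = 2016$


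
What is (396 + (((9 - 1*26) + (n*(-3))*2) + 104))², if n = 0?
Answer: 233289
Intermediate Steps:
(396 + (((9 - 1*26) + (n*(-3))*2) + 104))² = (396 + (((9 - 1*26) + (0*(-3))*2) + 104))² = (396 + (((9 - 26) + 0*2) + 104))² = (396 + ((-17 + 0) + 104))² = (396 + (-17 + 104))² = (396 + 87)² = 483² = 233289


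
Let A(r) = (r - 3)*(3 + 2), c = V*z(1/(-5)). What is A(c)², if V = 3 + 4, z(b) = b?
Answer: 484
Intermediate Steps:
V = 7
c = -7/5 (c = 7/(-5) = 7*(-⅕) = -7/5 ≈ -1.4000)
A(r) = -15 + 5*r (A(r) = (-3 + r)*5 = -15 + 5*r)
A(c)² = (-15 + 5*(-7/5))² = (-15 - 7)² = (-22)² = 484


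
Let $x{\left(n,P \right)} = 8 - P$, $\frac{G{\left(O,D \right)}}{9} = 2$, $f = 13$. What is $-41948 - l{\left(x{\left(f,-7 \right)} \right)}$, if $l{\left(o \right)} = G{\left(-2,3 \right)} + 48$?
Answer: $-42014$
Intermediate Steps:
$G{\left(O,D \right)} = 18$ ($G{\left(O,D \right)} = 9 \cdot 2 = 18$)
$l{\left(o \right)} = 66$ ($l{\left(o \right)} = 18 + 48 = 66$)
$-41948 - l{\left(x{\left(f,-7 \right)} \right)} = -41948 - 66 = -42014$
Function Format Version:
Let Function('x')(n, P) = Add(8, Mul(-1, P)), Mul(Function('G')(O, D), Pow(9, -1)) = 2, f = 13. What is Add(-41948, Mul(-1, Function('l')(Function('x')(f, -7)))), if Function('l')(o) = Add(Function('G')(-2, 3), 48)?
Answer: -42014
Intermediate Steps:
Function('G')(O, D) = 18 (Function('G')(O, D) = Mul(9, 2) = 18)
Function('l')(o) = 66 (Function('l')(o) = Add(18, 48) = 66)
Add(-41948, Mul(-1, Function('l')(Function('x')(f, -7)))) = Add(-41948, Mul(-1, 66)) = Add(-41948, -66) = -42014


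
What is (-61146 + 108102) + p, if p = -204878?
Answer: -157922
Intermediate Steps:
(-61146 + 108102) + p = (-61146 + 108102) - 204878 = 46956 - 204878 = -157922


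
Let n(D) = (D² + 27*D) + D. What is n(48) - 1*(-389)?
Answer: 4037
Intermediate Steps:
n(D) = D² + 28*D
n(48) - 1*(-389) = 48*(28 + 48) - 1*(-389) = 48*76 + 389 = 3648 + 389 = 4037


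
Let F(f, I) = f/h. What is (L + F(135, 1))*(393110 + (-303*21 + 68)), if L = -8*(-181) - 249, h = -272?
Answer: 126098982295/272 ≈ 4.6360e+8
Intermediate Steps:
F(f, I) = -f/272 (F(f, I) = f/(-272) = f*(-1/272) = -f/272)
L = 1199 (L = 1448 - 249 = 1199)
(L + F(135, 1))*(393110 + (-303*21 + 68)) = (1199 - 1/272*135)*(393110 + (-303*21 + 68)) = (1199 - 135/272)*(393110 + (-6363 + 68)) = 325993*(393110 - 6295)/272 = (325993/272)*386815 = 126098982295/272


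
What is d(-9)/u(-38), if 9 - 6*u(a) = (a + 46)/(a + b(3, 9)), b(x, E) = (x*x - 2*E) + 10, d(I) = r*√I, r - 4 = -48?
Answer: -2664*I/31 ≈ -85.935*I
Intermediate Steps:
r = -44 (r = 4 - 48 = -44)
d(I) = -44*√I
b(x, E) = 10 + x² - 2*E (b(x, E) = (x² - 2*E) + 10 = 10 + x² - 2*E)
u(a) = 3/2 - (46 + a)/(6*(1 + a)) (u(a) = 3/2 - (a + 46)/(6*(a + (10 + 3² - 2*9))) = 3/2 - (46 + a)/(6*(a + (10 + 9 - 18))) = 3/2 - (46 + a)/(6*(a + 1)) = 3/2 - (46 + a)/(6*(1 + a)))
d(-9)/u(-38) = (-132*I)/(((-37 + 8*(-38))/(6*(1 - 38)))) = (-132*I)/(((⅙)*(-37 - 304)/(-37))) = (-132*I)/(((⅙)*(-1/37)*(-341))) = (-132*I)/(341/222) = -132*I*(222/341) = -2664*I/31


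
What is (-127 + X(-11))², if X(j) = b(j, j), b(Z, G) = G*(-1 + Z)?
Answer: 25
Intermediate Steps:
X(j) = j*(-1 + j)
(-127 + X(-11))² = (-127 - 11*(-1 - 11))² = (-127 - 11*(-12))² = (-127 + 132)² = 5² = 25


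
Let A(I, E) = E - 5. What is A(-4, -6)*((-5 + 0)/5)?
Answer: 11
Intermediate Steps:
A(I, E) = -5 + E
A(-4, -6)*((-5 + 0)/5) = (-5 - 6)*((-5 + 0)/5) = -(-55)/5 = -11*(-1) = 11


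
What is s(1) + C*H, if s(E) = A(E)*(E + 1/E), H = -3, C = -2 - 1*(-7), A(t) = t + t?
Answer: -11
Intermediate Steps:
A(t) = 2*t
C = 5 (C = -2 + 7 = 5)
s(E) = 2*E*(E + 1/E) (s(E) = (2*E)*(E + 1/E) = 2*E*(E + 1/E))
s(1) + C*H = (2 + 2*1²) + 5*(-3) = (2 + 2*1) - 15 = (2 + 2) - 15 = 4 - 15 = -11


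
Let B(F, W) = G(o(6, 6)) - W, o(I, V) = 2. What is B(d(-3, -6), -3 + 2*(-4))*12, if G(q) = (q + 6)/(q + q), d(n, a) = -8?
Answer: 156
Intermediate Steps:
G(q) = (6 + q)/(2*q) (G(q) = (6 + q)/((2*q)) = (6 + q)*(1/(2*q)) = (6 + q)/(2*q))
B(F, W) = 2 - W (B(F, W) = (½)*(6 + 2)/2 - W = (½)*(½)*8 - W = 2 - W)
B(d(-3, -6), -3 + 2*(-4))*12 = (2 - (-3 + 2*(-4)))*12 = (2 - (-3 - 8))*12 = (2 - 1*(-11))*12 = (2 + 11)*12 = 13*12 = 156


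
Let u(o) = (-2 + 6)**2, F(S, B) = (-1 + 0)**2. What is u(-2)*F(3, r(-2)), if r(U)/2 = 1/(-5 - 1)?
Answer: 16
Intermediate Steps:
r(U) = -1/3 (r(U) = 2/(-5 - 1) = 2/(-6) = 2*(-1/6) = -1/3)
F(S, B) = 1 (F(S, B) = (-1)**2 = 1)
u(o) = 16 (u(o) = 4**2 = 16)
u(-2)*F(3, r(-2)) = 16*1 = 16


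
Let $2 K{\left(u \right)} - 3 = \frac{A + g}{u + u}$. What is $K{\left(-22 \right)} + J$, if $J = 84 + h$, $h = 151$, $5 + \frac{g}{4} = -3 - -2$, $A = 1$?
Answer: $\frac{20835}{88} \approx 236.76$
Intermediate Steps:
$g = -24$ ($g = -20 + 4 \left(-3 - -2\right) = -20 + 4 \left(-3 + 2\right) = -20 + 4 \left(-1\right) = -20 - 4 = -24$)
$J = 235$ ($J = 84 + 151 = 235$)
$K{\left(u \right)} = \frac{3}{2} - \frac{23}{4 u}$ ($K{\left(u \right)} = \frac{3}{2} + \frac{\left(1 - 24\right) \frac{1}{u + u}}{2} = \frac{3}{2} + \frac{\left(-23\right) \frac{1}{2 u}}{2} = \frac{3}{2} + \frac{\left(- \frac{23}{2}\right) \frac{1}{u}}{2} = \frac{3}{2} - \frac{23}{4 u}$)
$K{\left(-22 \right)} + J = \frac{-23 + 6 \left(-22\right)}{4 \left(-22\right)} + 235 = \frac{1}{4} \left(- \frac{1}{22}\right) \left(-23 - 132\right) + 235 = \frac{1}{4} \left(- \frac{1}{22}\right) \left(-155\right) + 235 = \frac{155}{88} + 235 = \frac{20835}{88}$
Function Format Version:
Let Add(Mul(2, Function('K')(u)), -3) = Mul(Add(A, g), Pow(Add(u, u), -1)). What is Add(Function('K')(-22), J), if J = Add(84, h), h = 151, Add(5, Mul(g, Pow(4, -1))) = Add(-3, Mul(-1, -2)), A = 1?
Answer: Rational(20835, 88) ≈ 236.76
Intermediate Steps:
g = -24 (g = Add(-20, Mul(4, Add(-3, Mul(-1, -2)))) = Add(-20, Mul(4, Add(-3, 2))) = Add(-20, Mul(4, -1)) = Add(-20, -4) = -24)
J = 235 (J = Add(84, 151) = 235)
Function('K')(u) = Add(Rational(3, 2), Mul(Rational(-23, 4), Pow(u, -1))) (Function('K')(u) = Add(Rational(3, 2), Mul(Rational(1, 2), Mul(Add(1, -24), Pow(Add(u, u), -1)))) = Add(Rational(3, 2), Mul(Rational(1, 2), Mul(-23, Pow(Mul(2, u), -1)))) = Add(Rational(3, 2), Mul(Rational(1, 2), Mul(-23, Mul(Rational(1, 2), Pow(u, -1))))) = Add(Rational(3, 2), Mul(Rational(1, 2), Mul(Rational(-23, 2), Pow(u, -1)))) = Add(Rational(3, 2), Mul(Rational(-23, 4), Pow(u, -1))))
Add(Function('K')(-22), J) = Add(Mul(Rational(1, 4), Pow(-22, -1), Add(-23, Mul(6, -22))), 235) = Add(Mul(Rational(1, 4), Rational(-1, 22), Add(-23, -132)), 235) = Add(Mul(Rational(1, 4), Rational(-1, 22), -155), 235) = Add(Rational(155, 88), 235) = Rational(20835, 88)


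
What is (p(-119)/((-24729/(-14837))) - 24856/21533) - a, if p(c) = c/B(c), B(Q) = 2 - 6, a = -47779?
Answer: 101802834248915/2129958228 ≈ 47796.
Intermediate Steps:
B(Q) = -4
p(c) = -c/4 (p(c) = c/(-4) = c*(-¼) = -c/4)
(p(-119)/((-24729/(-14837))) - 24856/21533) - a = ((-¼*(-119))/((-24729/(-14837))) - 24856/21533) - 1*(-47779) = (119/(4*((-24729*(-1/14837)))) - 24856*1/21533) + 47779 = (119/(4*(24729/14837)) - 24856/21533) + 47779 = ((119/4)*(14837/24729) - 24856/21533) + 47779 = (1765603/98916 - 24856/21533) + 47779 = 35560073303/2129958228 + 47779 = 101802834248915/2129958228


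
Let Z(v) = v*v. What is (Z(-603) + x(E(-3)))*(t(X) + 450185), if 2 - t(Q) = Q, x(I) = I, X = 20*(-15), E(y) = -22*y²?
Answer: 163711931157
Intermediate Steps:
X = -300
t(Q) = 2 - Q
Z(v) = v²
(Z(-603) + x(E(-3)))*(t(X) + 450185) = ((-603)² - 22*(-3)²)*((2 - 1*(-300)) + 450185) = (363609 - 22*9)*((2 + 300) + 450185) = (363609 - 198)*(302 + 450185) = 363411*450487 = 163711931157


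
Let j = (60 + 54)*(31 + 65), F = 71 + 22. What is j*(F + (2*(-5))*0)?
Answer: 1017792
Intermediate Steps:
F = 93
j = 10944 (j = 114*96 = 10944)
j*(F + (2*(-5))*0) = 10944*(93 + (2*(-5))*0) = 10944*(93 - 10*0) = 10944*(93 + 0) = 10944*93 = 1017792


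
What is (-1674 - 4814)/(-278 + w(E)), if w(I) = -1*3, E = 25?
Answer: 6488/281 ≈ 23.089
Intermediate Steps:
w(I) = -3
(-1674 - 4814)/(-278 + w(E)) = (-1674 - 4814)/(-278 - 3) = -6488/(-281) = -6488*(-1/281) = 6488/281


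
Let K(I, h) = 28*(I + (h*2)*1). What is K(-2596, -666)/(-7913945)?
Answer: 109984/7913945 ≈ 0.013897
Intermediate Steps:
K(I, h) = 28*I + 56*h (K(I, h) = 28*(I + (2*h)*1) = 28*(I + 2*h) = 28*I + 56*h)
K(-2596, -666)/(-7913945) = (28*(-2596) + 56*(-666))/(-7913945) = (-72688 - 37296)*(-1/7913945) = -109984*(-1/7913945) = 109984/7913945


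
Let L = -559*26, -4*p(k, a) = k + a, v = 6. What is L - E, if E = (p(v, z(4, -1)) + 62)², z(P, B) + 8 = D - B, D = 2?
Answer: -293553/16 ≈ -18347.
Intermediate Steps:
z(P, B) = -6 - B (z(P, B) = -8 + (2 - B) = -6 - B)
p(k, a) = -a/4 - k/4 (p(k, a) = -(k + a)/4 = -(a + k)/4 = -a/4 - k/4)
E = 61009/16 (E = ((-(-6 - 1*(-1))/4 - ¼*6) + 62)² = ((-(-6 + 1)/4 - 3/2) + 62)² = ((-¼*(-5) - 3/2) + 62)² = ((5/4 - 3/2) + 62)² = (-¼ + 62)² = (247/4)² = 61009/16 ≈ 3813.1)
L = -14534
L - E = -14534 - 1*61009/16 = -14534 - 61009/16 = -293553/16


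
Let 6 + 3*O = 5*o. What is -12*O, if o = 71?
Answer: -1396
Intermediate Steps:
O = 349/3 (O = -2 + (5*71)/3 = -2 + (⅓)*355 = -2 + 355/3 = 349/3 ≈ 116.33)
-12*O = -12*349/3 = -1396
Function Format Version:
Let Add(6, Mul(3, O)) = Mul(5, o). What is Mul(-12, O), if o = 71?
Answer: -1396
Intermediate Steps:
O = Rational(349, 3) (O = Add(-2, Mul(Rational(1, 3), Mul(5, 71))) = Add(-2, Mul(Rational(1, 3), 355)) = Add(-2, Rational(355, 3)) = Rational(349, 3) ≈ 116.33)
Mul(-12, O) = Mul(-12, Rational(349, 3)) = -1396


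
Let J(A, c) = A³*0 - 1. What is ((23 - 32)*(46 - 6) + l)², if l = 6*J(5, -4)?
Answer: 133956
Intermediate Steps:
J(A, c) = -1 (J(A, c) = 0 - 1 = -1)
l = -6 (l = 6*(-1) = -6)
((23 - 32)*(46 - 6) + l)² = ((23 - 32)*(46 - 6) - 6)² = (-9*40 - 6)² = (-360 - 6)² = (-366)² = 133956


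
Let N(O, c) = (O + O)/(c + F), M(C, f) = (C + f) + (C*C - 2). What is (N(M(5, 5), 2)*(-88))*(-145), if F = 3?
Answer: 168432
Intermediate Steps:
M(C, f) = -2 + C + f + C² (M(C, f) = (C + f) + (C² - 2) = (C + f) + (-2 + C²) = -2 + C + f + C²)
N(O, c) = 2*O/(3 + c) (N(O, c) = (O + O)/(c + 3) = (2*O)/(3 + c) = 2*O/(3 + c))
(N(M(5, 5), 2)*(-88))*(-145) = ((2*(-2 + 5 + 5 + 5²)/(3 + 2))*(-88))*(-145) = ((2*(-2 + 5 + 5 + 25)/5)*(-88))*(-145) = ((2*33*(⅕))*(-88))*(-145) = ((66/5)*(-88))*(-145) = -5808/5*(-145) = 168432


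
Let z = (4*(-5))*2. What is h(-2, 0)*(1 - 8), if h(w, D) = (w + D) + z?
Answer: 294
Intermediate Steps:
z = -40 (z = -20*2 = -40)
h(w, D) = -40 + D + w (h(w, D) = (w + D) - 40 = (D + w) - 40 = -40 + D + w)
h(-2, 0)*(1 - 8) = (-40 + 0 - 2)*(1 - 8) = -42*(-7) = 294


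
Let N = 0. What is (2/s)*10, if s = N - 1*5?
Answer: -4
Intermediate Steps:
s = -5 (s = 0 - 1*5 = 0 - 5 = -5)
(2/s)*10 = (2/(-5))*10 = -⅕*2*10 = -⅖*10 = -4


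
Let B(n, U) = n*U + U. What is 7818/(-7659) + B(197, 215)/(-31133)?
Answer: -189813808/79482549 ≈ -2.3881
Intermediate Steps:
B(n, U) = U + U*n (B(n, U) = U*n + U = U + U*n)
7818/(-7659) + B(197, 215)/(-31133) = 7818/(-7659) + (215*(1 + 197))/(-31133) = 7818*(-1/7659) + (215*198)*(-1/31133) = -2606/2553 + 42570*(-1/31133) = -2606/2553 - 42570/31133 = -189813808/79482549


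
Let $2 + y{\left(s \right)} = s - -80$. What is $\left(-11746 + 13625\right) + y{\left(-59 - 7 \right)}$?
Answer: $1891$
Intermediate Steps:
$y{\left(s \right)} = 78 + s$ ($y{\left(s \right)} = -2 + \left(s - -80\right) = -2 + \left(s + 80\right) = -2 + \left(80 + s\right) = 78 + s$)
$\left(-11746 + 13625\right) + y{\left(-59 - 7 \right)} = \left(-11746 + 13625\right) + \left(78 - 66\right) = 1879 + \left(78 - 66\right) = 1879 + 12 = 1891$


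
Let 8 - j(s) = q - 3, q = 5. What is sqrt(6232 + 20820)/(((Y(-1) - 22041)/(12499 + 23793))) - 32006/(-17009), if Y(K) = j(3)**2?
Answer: 32006/17009 - 72584*sqrt(6763)/22005 ≈ -269.38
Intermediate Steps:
j(s) = 6 (j(s) = 8 - (5 - 3) = 8 - 1*2 = 8 - 2 = 6)
Y(K) = 36 (Y(K) = 6**2 = 36)
sqrt(6232 + 20820)/(((Y(-1) - 22041)/(12499 + 23793))) - 32006/(-17009) = sqrt(6232 + 20820)/(((36 - 22041)/(12499 + 23793))) - 32006/(-17009) = sqrt(27052)/((-22005/36292)) - 32006*(-1/17009) = (2*sqrt(6763))/((-22005*1/36292)) + 32006/17009 = (2*sqrt(6763))/(-22005/36292) + 32006/17009 = (2*sqrt(6763))*(-36292/22005) + 32006/17009 = -72584*sqrt(6763)/22005 + 32006/17009 = 32006/17009 - 72584*sqrt(6763)/22005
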